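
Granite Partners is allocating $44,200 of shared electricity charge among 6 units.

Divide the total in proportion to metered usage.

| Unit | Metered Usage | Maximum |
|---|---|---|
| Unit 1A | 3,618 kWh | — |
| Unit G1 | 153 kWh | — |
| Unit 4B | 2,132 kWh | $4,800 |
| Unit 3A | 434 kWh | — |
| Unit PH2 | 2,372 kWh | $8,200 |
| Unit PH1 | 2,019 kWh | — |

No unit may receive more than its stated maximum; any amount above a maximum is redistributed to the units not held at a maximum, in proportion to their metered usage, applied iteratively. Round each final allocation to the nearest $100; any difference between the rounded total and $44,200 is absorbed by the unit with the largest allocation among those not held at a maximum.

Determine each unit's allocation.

Sum of metered usage: 10,728.
Proportional shares (ignoring caps): Unit 1A 14,906.38; Unit G1 630.37; Unit 4B 8,783.97; Unit 3A 1,788.11; Unit PH2 9,772.78; Unit PH1 8,318.40.
Capped: Unit 4B ($4,800), Unit PH2 ($8,200); residual $31,200 reallocated over remaining metered usage 6,224.
Remaining shares: Unit 1A 18,136.50 → $18,100; Unit G1 766.97 → $800; Unit 3A 2,175.58 → $2,200; Unit PH1 10,120.95 → $10,100.

Unit 1A: $18,100 | Unit G1: $800 | Unit 4B: $4,800 | Unit 3A: $2,200 | Unit PH2: $8,200 | Unit PH1: $10,100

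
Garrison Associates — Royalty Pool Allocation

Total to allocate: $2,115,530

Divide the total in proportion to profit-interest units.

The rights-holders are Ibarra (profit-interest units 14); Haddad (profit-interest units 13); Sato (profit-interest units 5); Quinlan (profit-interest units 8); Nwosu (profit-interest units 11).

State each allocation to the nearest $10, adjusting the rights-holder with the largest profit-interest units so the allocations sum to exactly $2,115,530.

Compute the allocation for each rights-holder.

Ibarra: $580,740; Haddad: $539,250; Sato: $207,400; Quinlan: $331,850; Nwosu: $456,290

Combined profit-interest units = 14 + 13 + 5 + 8 + 11 = 51.
Unrounded shares: Ibarra 580,733.73; Haddad 539,252.75; Sato 207,404.90; Quinlan 331,847.84; Nwosu 456,290.78.
After rounding ($10): Ibarra $580,730; Haddad $539,250; Sato $207,400; Quinlan $331,850; Nwosu $456,290. Sum = $2,115,520.
Difference $2,115,530 − $2,115,520 = +$10 applied to largest profit-interest units (Ibarra): Ibarra becomes $580,740.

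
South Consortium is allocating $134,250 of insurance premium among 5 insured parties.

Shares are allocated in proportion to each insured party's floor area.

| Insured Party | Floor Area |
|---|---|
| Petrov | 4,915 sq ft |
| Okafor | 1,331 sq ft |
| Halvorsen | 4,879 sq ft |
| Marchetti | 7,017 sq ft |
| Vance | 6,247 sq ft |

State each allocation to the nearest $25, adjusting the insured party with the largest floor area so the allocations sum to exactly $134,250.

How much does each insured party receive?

Total floor area = 4,915 + 1,331 + 4,879 + 7,017 + 6,247 = 24,389.
Pro-rata amounts: Petrov 27,054.77; Okafor 7,326.53; Halvorsen 26,856.61; Marchetti 38,625.29; Vance 34,386.80.
At nearest $25: Petrov $27,050; Okafor $7,325; Halvorsen $26,850; Marchetti $38,625; Vance $34,375. Sum = $134,225.
Difference $134,250 − $134,225 = +$25 applied to largest floor area (Marchetti): Marchetti becomes $38,650.

Petrov: $27,050; Okafor: $7,325; Halvorsen: $26,850; Marchetti: $38,650; Vance: $34,375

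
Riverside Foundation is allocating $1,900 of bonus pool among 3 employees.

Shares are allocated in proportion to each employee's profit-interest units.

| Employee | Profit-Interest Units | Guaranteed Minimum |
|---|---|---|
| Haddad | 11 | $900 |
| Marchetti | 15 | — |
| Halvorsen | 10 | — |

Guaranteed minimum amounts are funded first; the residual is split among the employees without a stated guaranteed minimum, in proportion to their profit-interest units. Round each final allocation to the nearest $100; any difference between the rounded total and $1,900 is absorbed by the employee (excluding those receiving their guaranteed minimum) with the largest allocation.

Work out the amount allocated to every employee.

Guaranteed amounts: Haddad $900. Residual $1,000.
Residual split over remaining profit-interest units 25: Marchetti 600.00 → $600; Halvorsen 400.00 → $400.

Haddad: $900; Marchetti: $600; Halvorsen: $400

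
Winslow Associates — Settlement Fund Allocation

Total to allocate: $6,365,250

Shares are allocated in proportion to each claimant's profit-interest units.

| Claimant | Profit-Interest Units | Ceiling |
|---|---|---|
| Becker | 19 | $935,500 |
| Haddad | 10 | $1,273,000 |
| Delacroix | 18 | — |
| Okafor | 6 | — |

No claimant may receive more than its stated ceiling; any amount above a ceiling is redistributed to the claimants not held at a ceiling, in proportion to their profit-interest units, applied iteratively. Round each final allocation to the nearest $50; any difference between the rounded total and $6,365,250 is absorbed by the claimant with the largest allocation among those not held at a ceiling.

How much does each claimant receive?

Becker: $935,500 · Haddad: $1,273,000 · Delacroix: $3,117,550 · Okafor: $1,039,200

Profit-interest units total: 53.
Unconstrained shares: Becker 2,281,882.08; Haddad 1,200,990.57; Delacroix 2,161,783.02; Okafor 720,594.34.
Cap binds for Becker ($935,500); residual $5,429,750 reallocated over remaining profit-interest units 34.
Cap binds for Haddad ($1,273,000); residual $4,156,750 reallocated over remaining profit-interest units 24.
Shares after redistribution: Delacroix 3,117,562.50 → $3,117,550; Okafor 1,039,187.50 → $1,039,200.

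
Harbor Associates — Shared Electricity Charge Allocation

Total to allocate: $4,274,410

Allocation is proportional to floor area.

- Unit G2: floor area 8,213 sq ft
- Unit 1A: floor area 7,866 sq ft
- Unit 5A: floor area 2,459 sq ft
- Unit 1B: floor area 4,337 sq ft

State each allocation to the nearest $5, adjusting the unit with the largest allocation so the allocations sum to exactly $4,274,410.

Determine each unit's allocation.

Unit G2: $1,534,680 | Unit 1A: $1,469,835 | Unit 5A: $459,485 | Unit 1B: $810,410

Total floor area = 22,875.
Unrounded shares: Unit G2 8,213/22,875 × $4,274,410 = 1,534,676.69; Unit 1A 7,866/22,875 × $4,274,410 = 1,469,836.46; Unit 5A 2,459/22,875 × $4,274,410 = 459,487.40; Unit 1B 4,337/22,875 × $4,274,410 = 810,409.45.
Rounded to nearest $5: Unit G2 $1,534,675; Unit 1A $1,469,835; Unit 5A $459,485; Unit 1B $810,410. Sum = $4,274,405.
Difference $4,274,410 − $4,274,405 = +$5 applied to largest allocation (Unit G2): Unit G2 becomes $1,534,680.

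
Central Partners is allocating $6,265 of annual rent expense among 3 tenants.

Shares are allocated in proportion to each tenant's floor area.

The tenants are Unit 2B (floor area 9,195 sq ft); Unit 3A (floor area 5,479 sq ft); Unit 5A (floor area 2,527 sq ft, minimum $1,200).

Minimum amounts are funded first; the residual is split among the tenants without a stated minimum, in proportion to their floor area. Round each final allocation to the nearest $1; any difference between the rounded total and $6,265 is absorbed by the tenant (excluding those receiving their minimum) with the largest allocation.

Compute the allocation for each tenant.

Unit 2B: $3,174; Unit 3A: $1,891; Unit 5A: $1,200

Minimums first: Unit 5A $1,200. Remaining pool $5,065.
Remaining pool split over remaining floor area 14,674: Unit 2B 3,173.82 → $3,174; Unit 3A 1,891.18 → $1,891.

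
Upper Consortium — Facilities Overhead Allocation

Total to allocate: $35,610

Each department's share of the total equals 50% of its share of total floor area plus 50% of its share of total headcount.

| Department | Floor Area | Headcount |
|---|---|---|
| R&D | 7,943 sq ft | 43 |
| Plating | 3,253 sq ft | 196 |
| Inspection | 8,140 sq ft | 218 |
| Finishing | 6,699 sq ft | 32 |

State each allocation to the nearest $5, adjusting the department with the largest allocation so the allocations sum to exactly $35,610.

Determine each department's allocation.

R&D: $7,000 | Plating: $9,360 | Inspection: $13,505 | Finishing: $5,745

Floor area total 26,035; headcount total 489.
Blended shares (50% floor area + 50% headcount): R&D 0.1965; Plating 0.2629; Inspection 0.3792; Finishing 0.1614.
Pro-rata amounts: R&D 6,997.79; Plating 9,361.25; Inspection 13,504.45; Finishing 5,746.51.
Rounded to nearest $5: R&D $7,000; Plating $9,360; Inspection $13,505; Finishing $5,745. Sum = $35,610.
Sum already equals the total — no adjustment.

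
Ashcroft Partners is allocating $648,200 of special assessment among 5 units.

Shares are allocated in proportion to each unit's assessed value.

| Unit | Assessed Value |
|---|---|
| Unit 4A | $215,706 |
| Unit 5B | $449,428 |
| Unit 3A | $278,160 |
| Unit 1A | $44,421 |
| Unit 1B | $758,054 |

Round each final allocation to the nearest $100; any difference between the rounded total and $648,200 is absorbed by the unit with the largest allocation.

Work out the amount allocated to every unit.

Assessed value total: 1,745,769.
Raw shares: Unit 4A 215,706/1,745,769 × $648,200 = 80,091.14; Unit 5B 449,428/1,745,769 × $648,200 = 166,871.58; Unit 3A 278,160/1,745,769 × $648,200 = 103,280.17; Unit 1A 44,421/1,745,769 × $648,200 = 16,493.41; Unit 1B 758,054/1,745,769 × $648,200 = 281,463.70.
At nearest $100: Unit 4A $80,100; Unit 5B $166,900; Unit 3A $103,300; Unit 1A $16,500; Unit 1B $281,500. Sum = $648,300.
Difference $648,200 − $648,300 = −$100 applied to largest allocation (Unit 1B): Unit 1B becomes $281,400.

Unit 4A: $80,100 · Unit 5B: $166,900 · Unit 3A: $103,300 · Unit 1A: $16,500 · Unit 1B: $281,400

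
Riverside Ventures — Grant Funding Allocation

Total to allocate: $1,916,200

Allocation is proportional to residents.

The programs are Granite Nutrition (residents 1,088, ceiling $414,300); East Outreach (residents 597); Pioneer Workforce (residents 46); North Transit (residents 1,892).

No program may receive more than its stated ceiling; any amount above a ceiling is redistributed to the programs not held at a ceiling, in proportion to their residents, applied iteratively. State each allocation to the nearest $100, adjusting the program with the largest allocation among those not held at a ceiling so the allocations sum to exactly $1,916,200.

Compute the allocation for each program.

Granite Nutrition: $414,300 | East Outreach: $353,700 | Pioneer Workforce: $27,300 | North Transit: $1,120,900

Combined residents = 3,623.
Pro-rata shares before constraints: Granite Nutrition 575,441.79; East Outreach 315,752.53; Pioneer Workforce 24,329.34; North Transit 1,000,676.35.
Cap binds for Granite Nutrition ($414,300); balance $1,501,900 reallocated over remaining residents 2,535.
Shares after redistribution: East Outreach 353,701.89 → $353,700; Pioneer Workforce 27,253.41 → $27,300; North Transit 1,120,944.69 → $1,120,900.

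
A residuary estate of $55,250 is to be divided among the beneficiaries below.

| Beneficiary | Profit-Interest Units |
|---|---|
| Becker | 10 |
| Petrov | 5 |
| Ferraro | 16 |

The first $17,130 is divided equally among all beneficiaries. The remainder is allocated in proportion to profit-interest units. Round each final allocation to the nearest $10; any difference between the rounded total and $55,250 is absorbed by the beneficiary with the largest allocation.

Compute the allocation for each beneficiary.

Equal tier: $17,130 ÷ 3 = $5,710 apiece.
Remainder $38,120 by profit-interest units (total 31): Becker 12,296.77 → $12,300; Petrov 6,148.39 → $6,150; Ferraro 19,674.84 → $19,670.
Totals: Becker $5,710 + $12,300 = $18,010; Petrov $5,710 + $6,150 = $11,860; Ferraro $5,710 + $19,670 = $25,380.

Becker: $18,010; Petrov: $11,860; Ferraro: $25,380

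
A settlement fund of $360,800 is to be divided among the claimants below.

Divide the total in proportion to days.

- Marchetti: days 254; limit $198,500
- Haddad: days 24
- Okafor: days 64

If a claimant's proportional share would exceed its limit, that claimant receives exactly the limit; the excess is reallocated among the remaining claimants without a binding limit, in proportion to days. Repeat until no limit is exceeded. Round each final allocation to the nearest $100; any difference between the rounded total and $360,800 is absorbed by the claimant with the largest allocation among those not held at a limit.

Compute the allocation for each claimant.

Total days = 342.
Pro-rata shares before constraints: Marchetti 267,962.57; Haddad 25,319.30; Okafor 67,518.13.
Capped: Marchetti ($198,500); residual $162,300 reallocated over remaining days 88.
Shares after redistribution: Haddad 44,263.64 → $44,300; Okafor 118,036.36 → $118,000.

Marchetti: $198,500; Haddad: $44,300; Okafor: $118,000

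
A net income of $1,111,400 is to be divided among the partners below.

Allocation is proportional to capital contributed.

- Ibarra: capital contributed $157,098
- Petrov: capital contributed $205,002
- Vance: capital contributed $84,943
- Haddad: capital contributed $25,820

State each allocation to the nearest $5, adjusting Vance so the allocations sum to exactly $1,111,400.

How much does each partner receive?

Ibarra: $369,235 | Petrov: $481,830 | Vance: $199,650 | Haddad: $60,685

Sum of capital contributed: 472,863.
Raw shares: Ibarra 157,098/472,863 × $1,111,400 = 369,237.43; Petrov 205,002/472,863 × $1,111,400 = 481,829.25; Vance 84,943/472,863 × $1,111,400 = 199,646.94; Haddad 25,820/472,863 × $1,111,400 = 60,686.39.
At nearest $5: Ibarra $369,235; Petrov $481,830; Vance $199,645; Haddad $60,685. Sum = $1,111,395.
Difference $1,111,400 − $1,111,395 = +$5 applied to Vance: Vance becomes $199,650.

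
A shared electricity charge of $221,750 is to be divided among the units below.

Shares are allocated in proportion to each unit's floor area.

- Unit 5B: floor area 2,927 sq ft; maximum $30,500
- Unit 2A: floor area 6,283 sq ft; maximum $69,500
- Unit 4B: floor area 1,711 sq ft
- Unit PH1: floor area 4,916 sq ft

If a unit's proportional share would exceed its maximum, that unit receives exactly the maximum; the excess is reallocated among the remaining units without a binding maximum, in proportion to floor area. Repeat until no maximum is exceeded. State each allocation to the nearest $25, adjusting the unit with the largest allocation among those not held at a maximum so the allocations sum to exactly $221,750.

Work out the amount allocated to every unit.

Unit 5B: $30,500 | Unit 2A: $69,500 | Unit 4B: $31,425 | Unit PH1: $90,325

Total floor area = 15,837.
Proportional shares (ignoring caps): Unit 5B 40,983.91; Unit 2A 87,974.70; Unit 4B 23,957.46; Unit PH1 68,833.93.
Cap binds for Unit 5B ($30,500), Unit 2A ($69,500); balance $121,750 reallocated over remaining floor area 6,627.
Remaining shares: Unit 4B 31,434.17 → $31,425; Unit PH1 90,315.83 → $90,325.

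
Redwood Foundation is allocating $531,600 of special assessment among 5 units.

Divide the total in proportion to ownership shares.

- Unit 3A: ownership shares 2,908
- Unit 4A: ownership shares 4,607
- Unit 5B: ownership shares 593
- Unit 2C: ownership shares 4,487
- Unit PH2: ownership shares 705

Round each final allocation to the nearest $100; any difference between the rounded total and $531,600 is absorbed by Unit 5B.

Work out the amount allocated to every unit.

Unit 3A: $116,200; Unit 4A: $184,100; Unit 5B: $23,800; Unit 2C: $179,300; Unit PH2: $28,200

Ownership shares total: 13,300.
Proportional shares: Unit 3A 2,908/13,300 × $531,600 = 116,232.54; Unit 4A 4,607/13,300 × $531,600 = 184,141.44; Unit 5B 593/13,300 × $531,600 = 23,702.17; Unit 2C 4,487/13,300 × $531,600 = 179,345.05; Unit PH2 705/13,300 × $531,600 = 28,178.80.
Rounded to nearest $100: Unit 3A $116,200; Unit 4A $184,100; Unit 5B $23,700; Unit 2C $179,300; Unit PH2 $28,200. Sum = $531,500.
Difference $531,600 − $531,500 = +$100 applied to Unit 5B: Unit 5B becomes $23,800.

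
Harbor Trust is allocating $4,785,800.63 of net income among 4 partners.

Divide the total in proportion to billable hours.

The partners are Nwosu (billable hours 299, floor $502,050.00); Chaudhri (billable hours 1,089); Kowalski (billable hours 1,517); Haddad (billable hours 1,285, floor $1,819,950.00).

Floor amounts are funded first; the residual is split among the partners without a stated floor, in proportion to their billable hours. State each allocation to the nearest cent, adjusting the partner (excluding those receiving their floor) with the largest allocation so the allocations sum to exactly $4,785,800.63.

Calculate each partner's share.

Nwosu: $502,050.00; Chaudhri: $1,029,577.47; Kowalski: $1,434,223.16; Haddad: $1,819,950.00

Minimums first: Nwosu $502,050.00; Haddad $1,819,950.00. Balance $2,463,800.63.
Balance split over remaining billable hours 2,606: Chaudhri 1,029,577.4697 → $1,029,577.47; Kowalski 1,434,223.1603 → $1,434,223.16.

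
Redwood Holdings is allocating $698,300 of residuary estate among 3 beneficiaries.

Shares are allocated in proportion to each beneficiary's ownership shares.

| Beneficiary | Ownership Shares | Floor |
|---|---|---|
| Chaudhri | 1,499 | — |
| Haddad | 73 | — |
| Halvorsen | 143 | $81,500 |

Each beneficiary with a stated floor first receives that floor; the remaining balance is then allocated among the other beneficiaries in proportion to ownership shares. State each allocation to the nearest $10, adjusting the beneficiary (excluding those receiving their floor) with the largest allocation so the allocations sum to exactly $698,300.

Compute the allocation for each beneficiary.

Chaudhri: $588,160; Haddad: $28,640; Halvorsen: $81,500

Fund the minimums — Halvorsen $81,500. Residual $616,800.
Residual split over remaining ownership shares 1,572: Chaudhri 588,157.25 → $588,160; Haddad 28,642.75 → $28,640.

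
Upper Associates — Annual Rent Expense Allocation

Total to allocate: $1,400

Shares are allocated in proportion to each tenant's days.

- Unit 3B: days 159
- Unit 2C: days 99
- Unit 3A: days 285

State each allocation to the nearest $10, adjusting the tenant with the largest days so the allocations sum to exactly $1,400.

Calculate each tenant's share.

Days total: 159 + 99 + 285 = 543.
Raw shares: Unit 3B 409.94; Unit 2C 255.25; Unit 3A 734.81.
Rounded to nearest $10: Unit 3B $410; Unit 2C $260; Unit 3A $730. Sum = $1,400.
Sum already equals the total — no adjustment.

Unit 3B: $410 · Unit 2C: $260 · Unit 3A: $730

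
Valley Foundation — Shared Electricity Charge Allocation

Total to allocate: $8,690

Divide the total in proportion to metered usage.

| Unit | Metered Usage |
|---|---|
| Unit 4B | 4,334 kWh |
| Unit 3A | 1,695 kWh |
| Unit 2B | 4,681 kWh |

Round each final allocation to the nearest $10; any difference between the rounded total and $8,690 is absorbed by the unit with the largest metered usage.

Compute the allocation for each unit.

Unit 4B: $3,520 | Unit 3A: $1,380 | Unit 2B: $3,790

Total metered usage = 10,710.
Pro-rata amounts: Unit 4B 4,334/10,710 × $8,690 = 3,516.57; Unit 3A 1,695/10,710 × $8,690 = 1,375.31; Unit 2B 4,681/10,710 × $8,690 = 3,798.12.
Rounded to nearest $10: Unit 4B $3,520; Unit 3A $1,380; Unit 2B $3,800. Sum = $8,700.
Difference $8,690 − $8,700 = −$10 applied to largest metered usage (Unit 2B): Unit 2B becomes $3,790.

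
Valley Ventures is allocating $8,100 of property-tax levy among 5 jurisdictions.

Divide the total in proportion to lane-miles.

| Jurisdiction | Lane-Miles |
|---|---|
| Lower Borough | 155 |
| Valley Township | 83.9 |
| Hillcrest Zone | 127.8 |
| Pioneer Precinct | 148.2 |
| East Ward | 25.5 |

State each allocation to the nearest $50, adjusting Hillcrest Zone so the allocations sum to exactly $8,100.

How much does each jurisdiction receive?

Combined lane-miles = 540.4.
Raw shares: Lower Borough 155/540.4 × $8,100 = 2,323.28; Valley Township 83.9/540.4 × $8,100 = 1,257.57; Hillcrest Zone 127.8/540.4 × $8,100 = 1,915.58; Pioneer Precinct 148.2/540.4 × $8,100 = 2,221.35; East Ward 25.5/540.4 × $8,100 = 382.22.
At nearest $50: Lower Borough $2,300; Valley Township $1,250; Hillcrest Zone $1,900; Pioneer Precinct $2,200; East Ward $400. Sum = $8,050.
Difference $8,100 − $8,050 = +$50 applied to Hillcrest Zone: Hillcrest Zone becomes $1,950.

Lower Borough: $2,300; Valley Township: $1,250; Hillcrest Zone: $1,950; Pioneer Precinct: $2,200; East Ward: $400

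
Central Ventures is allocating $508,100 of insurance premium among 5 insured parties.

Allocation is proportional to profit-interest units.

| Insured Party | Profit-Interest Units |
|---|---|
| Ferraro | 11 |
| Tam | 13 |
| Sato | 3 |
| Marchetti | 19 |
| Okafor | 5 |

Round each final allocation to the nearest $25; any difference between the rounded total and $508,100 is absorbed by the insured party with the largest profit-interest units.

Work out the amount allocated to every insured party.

Combined profit-interest units = 51.
Proportional shares: Ferraro 11/51 × $508,100 = 109,590.20; Tam 13/51 × $508,100 = 129,515.69; Sato 3/51 × $508,100 = 29,888.24; Marchetti 19/51 × $508,100 = 189,292.16; Okafor 5/51 × $508,100 = 49,813.73.
After rounding ($25): Ferraro $109,600; Tam $129,525; Sato $29,900; Marchetti $189,300; Okafor $49,825. Sum = $508,150.
Difference $508,100 − $508,150 = −$50 applied to largest profit-interest units (Marchetti): Marchetti becomes $189,250.

Ferraro: $109,600 · Tam: $129,525 · Sato: $29,900 · Marchetti: $189,250 · Okafor: $49,825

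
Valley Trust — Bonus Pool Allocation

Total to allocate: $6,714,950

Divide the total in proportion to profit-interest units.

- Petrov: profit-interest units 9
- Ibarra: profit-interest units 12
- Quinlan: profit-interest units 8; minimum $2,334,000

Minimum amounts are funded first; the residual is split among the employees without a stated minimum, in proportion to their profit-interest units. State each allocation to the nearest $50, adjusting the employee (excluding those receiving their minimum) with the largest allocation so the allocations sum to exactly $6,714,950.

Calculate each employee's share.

Petrov: $1,877,550 | Ibarra: $2,503,400 | Quinlan: $2,334,000

Minimums first: Quinlan $2,334,000. Residual $4,380,950.
Residual split over remaining profit-interest units 21: Petrov 1,877,550.00 → $1,877,550; Ibarra 2,503,400.00 → $2,503,400.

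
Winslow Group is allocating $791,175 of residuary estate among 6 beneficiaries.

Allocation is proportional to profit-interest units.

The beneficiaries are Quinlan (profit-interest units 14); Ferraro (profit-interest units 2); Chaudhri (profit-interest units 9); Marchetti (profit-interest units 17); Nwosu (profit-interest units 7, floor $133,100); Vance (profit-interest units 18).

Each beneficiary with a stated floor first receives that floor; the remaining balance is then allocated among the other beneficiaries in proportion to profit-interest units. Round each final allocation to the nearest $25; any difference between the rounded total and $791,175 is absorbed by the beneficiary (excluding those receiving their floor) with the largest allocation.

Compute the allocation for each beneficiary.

Quinlan: $153,550 · Ferraro: $21,925 · Chaudhri: $98,700 · Marchetti: $186,450 · Nwosu: $133,100 · Vance: $197,450

Fund the minimums — Nwosu $133,100. Remaining pool $658,075.
Remaining pool split over remaining profit-interest units 60: Quinlan 153,550.83 → $153,550; Ferraro 21,935.83 → $21,925; Chaudhri 98,711.25 → $98,700; Marchetti 186,454.58 → $186,450; Vance 197,422.50 → $197,425.
Rounding difference +$25 applied to Vance → $197,450.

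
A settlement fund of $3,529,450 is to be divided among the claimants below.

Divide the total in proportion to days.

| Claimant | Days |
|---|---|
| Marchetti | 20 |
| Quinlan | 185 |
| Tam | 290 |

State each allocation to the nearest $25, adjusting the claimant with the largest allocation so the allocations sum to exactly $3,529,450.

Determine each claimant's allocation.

Combined days = 495.
Unrounded shares: Marchetti 20/495 × $3,529,450 = 142,604.04; Quinlan 185/495 × $3,529,450 = 1,319,087.37; Tam 290/495 × $3,529,450 = 2,067,758.59.
After rounding ($25): Marchetti $142,600; Quinlan $1,319,075; Tam $2,067,750. Sum = $3,529,425.
Difference $3,529,450 − $3,529,425 = +$25 applied to largest allocation (Tam): Tam becomes $2,067,775.

Marchetti: $142,600; Quinlan: $1,319,075; Tam: $2,067,775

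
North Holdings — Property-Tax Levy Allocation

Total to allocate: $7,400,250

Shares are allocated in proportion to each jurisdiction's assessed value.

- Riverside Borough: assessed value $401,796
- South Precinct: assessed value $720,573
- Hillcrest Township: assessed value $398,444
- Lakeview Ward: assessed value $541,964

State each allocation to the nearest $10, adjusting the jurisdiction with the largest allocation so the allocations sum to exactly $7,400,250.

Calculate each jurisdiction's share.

Riverside Borough: $1,441,450; South Precinct: $2,585,060; Hillcrest Township: $1,429,430; Lakeview Ward: $1,944,310

Total assessed value = 2,062,777.
Pro-rata amounts: Riverside Borough 401,796/2,062,777 × $7,400,250 = 1,441,450.46; South Precinct 720,573/2,062,777 × $7,400,250 = 2,585,068.74; Hillcrest Township 398,444/2,062,777 × $7,400,250 = 1,429,425.10; Lakeview Ward 541,964/2,062,777 × $7,400,250 = 1,944,305.71.
Rounded to nearest $10: Riverside Borough $1,441,450; South Precinct $2,585,070; Hillcrest Township $1,429,430; Lakeview Ward $1,944,310. Sum = $7,400,260.
Difference $7,400,250 − $7,400,260 = −$10 applied to largest allocation (South Precinct): South Precinct becomes $2,585,060.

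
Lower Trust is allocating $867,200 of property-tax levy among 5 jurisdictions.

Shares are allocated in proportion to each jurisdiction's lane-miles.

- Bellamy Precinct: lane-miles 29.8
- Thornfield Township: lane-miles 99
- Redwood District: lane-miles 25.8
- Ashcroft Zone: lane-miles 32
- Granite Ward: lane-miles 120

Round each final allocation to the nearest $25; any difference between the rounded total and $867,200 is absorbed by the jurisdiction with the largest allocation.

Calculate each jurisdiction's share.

Lane-miles total: 306.6.
Unrounded shares: Bellamy Precinct 29.8/306.6 × $867,200 = 84,287.54; Thornfield Township 99/306.6 × $867,200 = 280,015.66; Redwood District 25.8/306.6 × $867,200 = 72,973.78; Ashcroft Zone 32/306.6 × $867,200 = 90,510.11; Granite Ward 120/306.6 × $867,200 = 339,412.92.
Rounded to nearest $25: Bellamy Precinct $84,300; Thornfield Township $280,025; Redwood District $72,975; Ashcroft Zone $90,500; Granite Ward $339,425. Sum = $867,225.
Difference $867,200 − $867,225 = −$25 applied to largest allocation (Granite Ward): Granite Ward becomes $339,400.

Bellamy Precinct: $84,300; Thornfield Township: $280,025; Redwood District: $72,975; Ashcroft Zone: $90,500; Granite Ward: $339,400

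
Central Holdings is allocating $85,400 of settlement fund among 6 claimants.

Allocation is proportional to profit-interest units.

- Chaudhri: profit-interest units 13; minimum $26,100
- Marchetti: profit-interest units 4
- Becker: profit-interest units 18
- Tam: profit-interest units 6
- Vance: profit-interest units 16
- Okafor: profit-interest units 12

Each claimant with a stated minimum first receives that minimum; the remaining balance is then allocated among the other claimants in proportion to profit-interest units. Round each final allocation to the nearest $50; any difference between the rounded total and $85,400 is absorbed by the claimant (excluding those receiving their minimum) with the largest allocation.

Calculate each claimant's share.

Guaranteed amounts: Chaudhri $26,100. Residual $59,300.
Residual split over remaining profit-interest units 56: Marchetti 4,235.71 → $4,250; Becker 19,060.71 → $19,050; Tam 6,353.57 → $6,350; Vance 16,942.86 → $16,950; Okafor 12,707.14 → $12,700.

Chaudhri: $26,100 | Marchetti: $4,250 | Becker: $19,050 | Tam: $6,350 | Vance: $16,950 | Okafor: $12,700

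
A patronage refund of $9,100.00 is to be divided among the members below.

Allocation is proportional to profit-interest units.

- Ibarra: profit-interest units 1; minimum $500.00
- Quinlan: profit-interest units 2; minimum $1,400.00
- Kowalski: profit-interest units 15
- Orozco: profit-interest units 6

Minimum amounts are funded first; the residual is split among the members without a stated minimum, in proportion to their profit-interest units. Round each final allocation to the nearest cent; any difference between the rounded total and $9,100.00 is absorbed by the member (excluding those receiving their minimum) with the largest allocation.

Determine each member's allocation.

Minimums first: Ibarra $500.00; Quinlan $1,400.00. Balance $7,200.00.
Balance split over remaining profit-interest units 21: Kowalski 5,142.8571 → $5,142.86; Orozco 2,057.1429 → $2,057.14.

Ibarra: $500.00 · Quinlan: $1,400.00 · Kowalski: $5,142.86 · Orozco: $2,057.14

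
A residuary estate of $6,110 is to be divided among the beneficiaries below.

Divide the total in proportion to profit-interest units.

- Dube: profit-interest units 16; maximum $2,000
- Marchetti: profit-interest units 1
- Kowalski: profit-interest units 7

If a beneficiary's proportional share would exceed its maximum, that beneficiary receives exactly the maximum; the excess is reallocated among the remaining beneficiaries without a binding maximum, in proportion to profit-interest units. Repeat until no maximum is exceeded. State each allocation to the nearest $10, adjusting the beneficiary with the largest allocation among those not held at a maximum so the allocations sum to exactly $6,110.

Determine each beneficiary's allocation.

Sum of profit-interest units: 24.
Pro-rata shares before constraints: Dube 4,073.33; Marchetti 254.58; Kowalski 1,782.08.
Cap binds for Dube ($2,000); residual $4,110 reallocated over remaining profit-interest units 8.
Shares after redistribution: Marchetti 513.75 → $510; Kowalski 3,596.25 → $3,600.

Dube: $2,000; Marchetti: $510; Kowalski: $3,600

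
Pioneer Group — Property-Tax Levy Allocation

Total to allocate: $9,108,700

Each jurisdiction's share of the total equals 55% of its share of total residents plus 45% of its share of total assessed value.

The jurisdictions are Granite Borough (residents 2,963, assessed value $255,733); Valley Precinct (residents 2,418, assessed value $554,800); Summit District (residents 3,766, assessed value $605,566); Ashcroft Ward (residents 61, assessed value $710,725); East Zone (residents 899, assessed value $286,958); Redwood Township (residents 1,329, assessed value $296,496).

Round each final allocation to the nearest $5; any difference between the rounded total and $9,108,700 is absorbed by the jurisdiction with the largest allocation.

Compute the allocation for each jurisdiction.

Granite Borough: $1,684,765 | Valley Precinct: $1,898,315 | Summit District: $2,565,610 | Ashcroft Ward: $1,101,595 | East Zone: $827,810 | Redwood Township: $1,030,605

Residents total 11,436; assessed value total 2,710,278.
Blended shares (55% residents + 45% assessed value): Granite Borough 0.1850; Valley Precinct 0.2084; Summit District 0.2817; Ashcroft Ward 0.1209; East Zone 0.0909; Redwood Township 0.1131.
Pro-rata amounts: Granite Borough 1,684,765.94; Valley Precinct 1,898,313.86; Summit District 2,565,610.61; Ashcroft Ward 1,101,594.15; East Zone 827,809.92; Redwood Township 1,030,605.52.
Rounded to nearest $5: Granite Borough $1,684,765; Valley Precinct $1,898,315; Summit District $2,565,610; Ashcroft Ward $1,101,595; East Zone $827,810; Redwood Township $1,030,605. Sum = $9,108,700.
Rounded total matches; no reconciliation needed.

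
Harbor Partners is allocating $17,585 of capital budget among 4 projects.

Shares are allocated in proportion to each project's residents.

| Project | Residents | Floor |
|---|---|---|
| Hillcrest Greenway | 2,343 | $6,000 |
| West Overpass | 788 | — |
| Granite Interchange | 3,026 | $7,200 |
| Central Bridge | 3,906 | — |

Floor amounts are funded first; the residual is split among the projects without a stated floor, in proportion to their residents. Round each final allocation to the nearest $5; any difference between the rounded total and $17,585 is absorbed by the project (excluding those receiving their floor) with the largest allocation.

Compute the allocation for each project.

Hillcrest Greenway: $6,000; West Overpass: $735; Granite Interchange: $7,200; Central Bridge: $3,650

Minimums first: Hillcrest Greenway $6,000; Granite Interchange $7,200. Balance $4,385.
Balance split over remaining residents 4,694: West Overpass 736.13 → $735; Central Bridge 3,648.87 → $3,650.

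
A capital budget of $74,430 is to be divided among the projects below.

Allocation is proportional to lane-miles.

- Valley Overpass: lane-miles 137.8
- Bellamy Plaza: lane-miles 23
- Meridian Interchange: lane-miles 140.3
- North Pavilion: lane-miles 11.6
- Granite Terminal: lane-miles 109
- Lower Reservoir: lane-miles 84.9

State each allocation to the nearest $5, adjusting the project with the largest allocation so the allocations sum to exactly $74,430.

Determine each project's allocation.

Valley Overpass: $20,245; Bellamy Plaza: $3,380; Meridian Interchange: $20,610; North Pavilion: $1,705; Granite Terminal: $16,015; Lower Reservoir: $12,475

Lane-miles total: 506.6.
Raw shares: Valley Overpass 137.8/506.6 × $74,430 = 20,245.67; Bellamy Plaza 23/506.6 × $74,430 = 3,379.17; Meridian Interchange 140.3/506.6 × $74,430 = 20,612.97; North Pavilion 11.6/506.6 × $74,430 = 1,704.28; Granite Terminal 109/506.6 × $74,430 = 16,014.35; Lower Reservoir 84.9/506.6 × $74,430 = 12,473.56.
At nearest $5: Valley Overpass $20,245; Bellamy Plaza $3,380; Meridian Interchange $20,615; North Pavilion $1,705; Granite Terminal $16,015; Lower Reservoir $12,475. Sum = $74,435.
Difference $74,430 − $74,435 = −$5 applied to largest allocation (Meridian Interchange): Meridian Interchange becomes $20,610.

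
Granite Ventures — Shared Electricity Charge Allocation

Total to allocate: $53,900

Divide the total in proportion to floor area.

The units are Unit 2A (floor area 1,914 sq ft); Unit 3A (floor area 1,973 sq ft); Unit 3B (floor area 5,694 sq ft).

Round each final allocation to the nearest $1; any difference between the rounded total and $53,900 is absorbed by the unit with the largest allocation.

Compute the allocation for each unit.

Floor area total: 9,581.
Unrounded shares: Unit 2A 1,914/9,581 × $53,900 = 10,767.62; Unit 3A 1,973/9,581 × $53,900 = 11,099.54; Unit 3B 5,694/9,581 × $53,900 = 32,032.84.
At nearest $1: Unit 2A $10,768; Unit 3A $11,100; Unit 3B $32,033. Sum = $53,901.
Difference $53,900 − $53,901 = −$1 applied to largest allocation (Unit 3B): Unit 3B becomes $32,032.

Unit 2A: $10,768; Unit 3A: $11,100; Unit 3B: $32,032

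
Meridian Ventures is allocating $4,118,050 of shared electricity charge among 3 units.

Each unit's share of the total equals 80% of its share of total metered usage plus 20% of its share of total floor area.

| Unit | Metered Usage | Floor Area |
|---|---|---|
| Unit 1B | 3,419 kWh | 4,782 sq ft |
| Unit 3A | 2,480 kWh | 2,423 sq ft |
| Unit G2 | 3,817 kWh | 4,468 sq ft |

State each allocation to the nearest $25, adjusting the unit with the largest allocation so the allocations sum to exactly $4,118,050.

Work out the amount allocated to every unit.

Unit 1B: $1,496,700 | Unit 3A: $1,011,850 | Unit G2: $1,609,500

Totals — metered usage 9,716, floor area 11,673.
Combined weights (80% metered usage + 20% floor area): Unit 1B 0.3634; Unit 3A 0.2457; Unit G2 0.3908.
Pro-rata amounts: Unit 1B 1,496,695.77; Unit 3A 1,011,861.98; Unit G2 1,609,492.25.
At nearest $25: Unit 1B $1,496,700; Unit 3A $1,011,850; Unit G2 $1,609,500. Sum = $4,118,050.
Rounded total matches; no reconciliation needed.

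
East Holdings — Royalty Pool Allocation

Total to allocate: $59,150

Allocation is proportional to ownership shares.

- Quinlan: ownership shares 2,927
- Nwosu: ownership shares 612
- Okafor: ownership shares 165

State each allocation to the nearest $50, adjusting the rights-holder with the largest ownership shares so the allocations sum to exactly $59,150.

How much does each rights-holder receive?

Quinlan: $46,750 · Nwosu: $9,750 · Okafor: $2,650

Total ownership shares = 2,927 + 612 + 165 = 3,704.
Unrounded shares: Quinlan 46,741.91; Nwosu 9,773.16; Okafor 2,634.92.
After rounding ($50): Quinlan $46,750; Nwosu $9,750; Okafor $2,650. Sum = $59,150.
Rounded total matches; no reconciliation needed.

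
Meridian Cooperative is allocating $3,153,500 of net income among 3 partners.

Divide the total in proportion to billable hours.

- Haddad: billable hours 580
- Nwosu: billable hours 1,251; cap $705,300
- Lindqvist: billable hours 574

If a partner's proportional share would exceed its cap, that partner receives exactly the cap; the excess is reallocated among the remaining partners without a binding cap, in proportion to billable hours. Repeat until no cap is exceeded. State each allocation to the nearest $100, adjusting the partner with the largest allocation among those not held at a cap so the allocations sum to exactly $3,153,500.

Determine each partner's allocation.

Haddad: $1,230,500 | Nwosu: $705,300 | Lindqvist: $1,217,700

Billable hours total: 2,405.
Unconstrained shares: Haddad 760,511.43; Nwosu 1,640,344.49; Lindqvist 752,644.07.
Capped: Nwosu ($705,300); residual $2,448,200 reallocated over remaining billable hours 1,154.
Remaining shares: Haddad 1,230,464.47 → $1,230,500; Lindqvist 1,217,735.53 → $1,217,700.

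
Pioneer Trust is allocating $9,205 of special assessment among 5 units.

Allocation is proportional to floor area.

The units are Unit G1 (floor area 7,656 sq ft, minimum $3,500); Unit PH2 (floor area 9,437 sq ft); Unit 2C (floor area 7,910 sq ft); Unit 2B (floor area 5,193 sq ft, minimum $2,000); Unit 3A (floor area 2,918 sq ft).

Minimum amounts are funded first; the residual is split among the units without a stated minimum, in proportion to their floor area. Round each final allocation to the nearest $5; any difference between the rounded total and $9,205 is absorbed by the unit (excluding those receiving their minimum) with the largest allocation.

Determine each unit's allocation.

Unit G1: $3,500 | Unit PH2: $1,725 | Unit 2C: $1,445 | Unit 2B: $2,000 | Unit 3A: $535

Guaranteed amounts: Unit G1 $3,500; Unit 2B $2,000. Remaining pool $3,705.
Remaining pool split over remaining floor area 20,265: Unit PH2 1,725.34 → $1,725; Unit 2C 1,446.17 → $1,445; Unit 3A 533.49 → $535.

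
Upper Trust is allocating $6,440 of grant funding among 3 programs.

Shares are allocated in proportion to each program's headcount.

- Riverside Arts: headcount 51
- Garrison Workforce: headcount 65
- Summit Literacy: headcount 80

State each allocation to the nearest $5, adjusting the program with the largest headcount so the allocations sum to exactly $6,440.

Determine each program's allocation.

Sum of headcount: 51 + 65 + 80 = 196.
Raw shares: Riverside Arts 1,675.71; Garrison Workforce 2,135.71; Summit Literacy 2,628.57.
Rounded to nearest $5: Riverside Arts $1,675; Garrison Workforce $2,135; Summit Literacy $2,630. Sum = $6,440.
Rounded total matches; no reconciliation needed.

Riverside Arts: $1,675; Garrison Workforce: $2,135; Summit Literacy: $2,630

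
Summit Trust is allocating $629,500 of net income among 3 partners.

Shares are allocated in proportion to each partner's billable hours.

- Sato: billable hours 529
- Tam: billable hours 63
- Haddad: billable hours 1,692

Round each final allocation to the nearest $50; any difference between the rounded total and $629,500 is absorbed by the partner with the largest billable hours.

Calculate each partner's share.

Sato: $145,800; Tam: $17,350; Haddad: $466,350

Combined billable hours = 529 + 63 + 1,692 = 2,284.
Pro-rata amounts: Sato 145,799.26; Tam 17,363.62; Haddad 466,337.13.
Rounded to nearest $50: Sato $145,800; Tam $17,350; Haddad $466,350. Sum = $629,500.
Sum already equals the total — no adjustment.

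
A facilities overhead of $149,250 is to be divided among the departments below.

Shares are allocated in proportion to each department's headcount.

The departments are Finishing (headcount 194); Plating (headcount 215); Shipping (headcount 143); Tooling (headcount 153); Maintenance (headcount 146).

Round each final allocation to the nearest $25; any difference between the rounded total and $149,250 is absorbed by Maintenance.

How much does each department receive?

Combined headcount = 851.
Unrounded shares: Finishing 194/851 × $149,250 = 34,024.09; Plating 215/851 × $149,250 = 37,707.11; Shipping 143/851 × $149,250 = 25,079.61; Tooling 153/851 × $149,250 = 26,833.43; Maintenance 146/851 × $149,250 = 25,605.76.
At nearest $25: Finishing $34,025; Plating $37,700; Shipping $25,075; Tooling $26,825; Maintenance $25,600. Sum = $149,225.
Difference $149,250 − $149,225 = +$25 applied to Maintenance: Maintenance becomes $25,625.

Finishing: $34,025; Plating: $37,700; Shipping: $25,075; Tooling: $26,825; Maintenance: $25,625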